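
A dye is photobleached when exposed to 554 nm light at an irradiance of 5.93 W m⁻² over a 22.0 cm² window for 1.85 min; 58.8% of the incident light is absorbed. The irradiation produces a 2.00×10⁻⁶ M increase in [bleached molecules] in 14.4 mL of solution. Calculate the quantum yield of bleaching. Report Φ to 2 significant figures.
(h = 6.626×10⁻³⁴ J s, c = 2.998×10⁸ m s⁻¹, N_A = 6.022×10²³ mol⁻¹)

Product: (2.00×10⁻⁶ M)(0.0144 L) = 2.880×10⁻⁸ mol.
Photon energy at 554 nm: hc/λ = (6.626×10⁻³⁴)(2.998×10⁸)/(554×10⁻⁹) = 3.586×10⁻¹⁹ J.
Energy delivered: (5.93 W m⁻²)(22.0×10⁻⁴ m²)(111 s) = 1.448 J.
Photons incident: 1.448 / 3.586×10⁻¹⁹ = 4.038×10¹⁸, i.e. 4.038×10¹⁸/6.022×10²³ = 6.705×10⁻⁶ mol.
Photons absorbed: 0.588 × 6.705×10⁻⁶ = 3.943×10⁻⁶ mol.
Φ = 2.880×10⁻⁸ mol / 3.943×10⁻⁶ mol photons = 0.0073.

Φ = 0.0073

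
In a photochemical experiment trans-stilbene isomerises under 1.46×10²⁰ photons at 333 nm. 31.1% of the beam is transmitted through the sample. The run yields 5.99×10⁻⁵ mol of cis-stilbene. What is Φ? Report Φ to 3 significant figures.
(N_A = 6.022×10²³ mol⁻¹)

Moles of photons: 1.46×10²⁰ / 6.022×10²³ = 2.424×10⁻⁴ mol.
Fraction absorbed: 1 − 31.1/100 = 0.6890.
Photons absorbed: 0.6890 × 2.424×10⁻⁴ = 1.670×10⁻⁴ mol.
Φ = 5.99×10⁻⁵ mol / 1.670×10⁻⁴ mol photons = 0.359.

Φ = 0.359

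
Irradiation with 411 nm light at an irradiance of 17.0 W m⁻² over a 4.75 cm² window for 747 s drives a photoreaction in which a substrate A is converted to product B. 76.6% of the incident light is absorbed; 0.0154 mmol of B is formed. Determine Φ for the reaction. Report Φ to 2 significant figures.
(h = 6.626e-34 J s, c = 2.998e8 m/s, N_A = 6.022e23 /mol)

Product: 0.0154 mmol = 1.54e-5 mol.
Photon energy at 411 nm: hc/λ = (6.626e-34)(2.998e8)/(411e-9) = 4.833e-19 J.
Energy delivered: (17.0 W m⁻²)(4.75e-4 m²)(747 s) = 6.032 J.
Photons incident: 6.032 / 4.833e-19 = 1.248e19, i.e. 1.248e19/6.022e23 = 2.072e-5 mol.
Photons absorbed: 0.766 × 2.072e-5 = 1.587e-5 mol.
Φ = 1.54e-5 mol / 1.587e-5 mol photons = 0.97.

Φ = 0.97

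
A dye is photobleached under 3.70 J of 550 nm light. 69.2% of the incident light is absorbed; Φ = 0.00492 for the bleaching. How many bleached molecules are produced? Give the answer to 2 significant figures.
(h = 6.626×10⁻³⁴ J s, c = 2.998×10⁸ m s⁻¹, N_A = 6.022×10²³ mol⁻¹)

3.5×10¹⁶ bleached molecules

Photon energy at 550 nm: hc/λ = (6.626×10⁻³⁴)(2.998×10⁸)/(550×10⁻⁹) = 3.612×10⁻¹⁹ J.
Photons incident: 3.70 / 3.612×10⁻¹⁹ = 1.024×10¹⁹, i.e. 1.024×10¹⁹/6.022×10²³ = 1.700×10⁻⁵ mol.
Photons absorbed: 0.692 × 1.700×10⁻⁵ = 1.176×10⁻⁵ mol.
Product: Φ × n_abs = 0.00492 × 1.176×10⁻⁵ = 5.786×10⁻⁸ mol.
As a count: 5.786×10⁻⁸ × 6.022×10²³ = 3.5×10¹⁶.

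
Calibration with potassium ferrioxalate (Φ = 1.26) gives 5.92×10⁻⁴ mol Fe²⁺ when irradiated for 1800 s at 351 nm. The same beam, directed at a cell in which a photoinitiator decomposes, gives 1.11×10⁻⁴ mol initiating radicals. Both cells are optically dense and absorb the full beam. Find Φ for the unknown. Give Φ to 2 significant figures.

Φ = 0.24

Photons absorbed by the actinometer: 5.92×10⁻⁴ / 1.26 = 4.698×10⁻⁴ mol.
Φ(unknown) = 1.11×10⁻⁴ / 4.698×10⁻⁴ = 0.24.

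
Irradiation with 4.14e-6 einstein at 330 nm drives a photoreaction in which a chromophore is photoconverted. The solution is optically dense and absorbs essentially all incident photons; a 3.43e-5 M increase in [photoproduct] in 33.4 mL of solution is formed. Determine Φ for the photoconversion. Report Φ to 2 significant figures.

Φ = 0.28

Product: (3.43e-5 M)(0.0334 L) = 1.146e-6 mol.
Φ = 1.146e-6 mol / 4.14e-6 mol photons = 0.28.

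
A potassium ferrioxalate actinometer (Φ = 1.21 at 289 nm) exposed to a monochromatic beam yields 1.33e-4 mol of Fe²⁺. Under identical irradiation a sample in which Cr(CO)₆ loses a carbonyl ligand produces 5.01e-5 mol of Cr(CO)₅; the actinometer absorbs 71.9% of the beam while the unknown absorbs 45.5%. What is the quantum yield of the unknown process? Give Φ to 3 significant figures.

Photons absorbed by the actinometer: 1.33e-4 / 1.21 = 1.099e-4 mol.
Incident flux: 1.099e-4 / 0.719 = 1.529e-4 einstein.
Absorbed by unknown: 0.455 × 1.529e-4 = 6.957e-5 mol.
Φ(unknown) = 5.01e-5 / 6.957e-5 = 0.720.

Φ = 0.720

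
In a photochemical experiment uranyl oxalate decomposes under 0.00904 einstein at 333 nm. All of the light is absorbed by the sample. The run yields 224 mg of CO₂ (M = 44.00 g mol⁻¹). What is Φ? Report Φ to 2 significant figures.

Product: 224 mg / 44.00 g mol⁻¹ = 0.005091 mol.
Φ = 0.005091 mol / 0.00904 mol photons = 0.56.

Φ = 0.56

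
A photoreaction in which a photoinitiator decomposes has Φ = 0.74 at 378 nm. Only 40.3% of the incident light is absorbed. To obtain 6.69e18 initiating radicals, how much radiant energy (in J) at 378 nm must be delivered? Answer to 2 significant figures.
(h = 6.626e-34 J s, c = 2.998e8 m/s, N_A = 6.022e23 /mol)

Product: 6.69e18 / 6.022e23 = 1.111e-5 mol.
Photons that must be absorbed: 1.111e-5 / 0.74 = 1.501e-5 mol.
Incident photons needed: 1.501e-5 / 0.403 = 3.725e-5 mol.
Photon energy: hc/λ = 5.255e-19 J; per mole, 3.165e5 J mol⁻¹.
Energy required: 3.725e-5 × 3.165e5 = 12 J.

12 J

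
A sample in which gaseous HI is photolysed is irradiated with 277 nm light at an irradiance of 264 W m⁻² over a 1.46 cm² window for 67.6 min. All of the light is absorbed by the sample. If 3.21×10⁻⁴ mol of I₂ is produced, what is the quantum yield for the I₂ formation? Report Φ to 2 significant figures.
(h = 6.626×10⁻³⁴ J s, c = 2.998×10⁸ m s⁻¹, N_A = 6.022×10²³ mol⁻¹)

Photon energy at 277 nm: hc/λ = (6.626×10⁻³⁴)(2.998×10⁸)/(277×10⁻⁹) = 7.171×10⁻¹⁹ J.
Energy delivered: (264 W m⁻²)(1.46×10⁻⁴ m²)(4056 s) = 156.3 J.
Photons incident: 156.3 / 7.171×10⁻¹⁹ = 2.180×10²⁰, i.e. 2.180×10²⁰/6.022×10²³ = 3.620×10⁻⁴ mol.
Φ = 3.21×10⁻⁴ mol / 3.620×10⁻⁴ mol photons = 0.89.

Φ = 0.89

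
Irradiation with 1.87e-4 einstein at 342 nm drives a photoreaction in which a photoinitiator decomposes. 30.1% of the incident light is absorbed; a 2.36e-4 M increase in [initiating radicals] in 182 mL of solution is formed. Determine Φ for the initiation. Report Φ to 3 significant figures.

Product: (2.36e-4 M)(0.182 L) = 4.295e-5 mol.
Photons absorbed: 0.301 × 1.87e-4 = 5.629e-5 mol.
Φ = 4.295e-5 mol / 5.629e-5 mol photons = 0.763.

Φ = 0.763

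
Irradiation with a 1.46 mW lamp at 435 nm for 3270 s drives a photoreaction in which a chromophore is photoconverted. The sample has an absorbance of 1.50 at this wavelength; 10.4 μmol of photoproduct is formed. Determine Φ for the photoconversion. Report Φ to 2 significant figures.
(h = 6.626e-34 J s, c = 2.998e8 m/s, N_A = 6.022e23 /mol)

Φ = 0.62

Product: 10.4 μmol = 1.04e-5 mol.
Photon energy at 435 nm: hc/λ = (6.626e-34)(2.998e8)/(435e-9) = 4.567e-19 J.
Energy delivered: (1.46 mW)(3270 s) = 4.774 J.
Photons incident: 4.774 / 4.567e-19 = 1.045e19, i.e. 1.045e19/6.022e23 = 1.735e-5 mol.
Fraction absorbed: 1 − 10^(−1.50) = 0.9684.
Photons absorbed: 0.9684 × 1.735e-5 = 1.680e-5 mol.
Φ = 1.04e-5 mol / 1.680e-5 mol photons = 0.62.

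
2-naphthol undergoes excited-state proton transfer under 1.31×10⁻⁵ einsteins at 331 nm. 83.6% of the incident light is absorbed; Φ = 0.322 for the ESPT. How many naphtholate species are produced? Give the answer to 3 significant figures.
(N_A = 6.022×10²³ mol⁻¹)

Photons absorbed: 0.836 × 1.31×10⁻⁵ = 1.095×10⁻⁵ mol.
Product: Φ × n_abs = 0.322 × 1.095×10⁻⁵ = 3.526×10⁻⁶ mol.
As a count: 3.526×10⁻⁶ × 6.022×10²³ = 2.12×10¹⁸.

2.12×10¹⁸ species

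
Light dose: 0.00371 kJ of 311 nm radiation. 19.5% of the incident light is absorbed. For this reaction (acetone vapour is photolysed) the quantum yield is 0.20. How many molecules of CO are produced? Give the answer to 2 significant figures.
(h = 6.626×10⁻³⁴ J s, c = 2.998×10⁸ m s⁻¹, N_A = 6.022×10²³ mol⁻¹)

2.3×10¹⁷ molecules

Photon energy at 311 nm: hc/λ = (6.626×10⁻³⁴)(2.998×10⁸)/(311×10⁻⁹) = 6.387×10⁻¹⁹ J.
Incident energy: 0.00371 kJ = 3.71 J.
Photons incident: 3.71 / 6.387×10⁻¹⁹ = 5.809×10¹⁸, i.e. 5.809×10¹⁸/6.022×10²³ = 9.646×10⁻⁶ mol.
Photons absorbed: 0.195 × 9.646×10⁻⁶ = 1.881×10⁻⁶ mol.
Product: Φ × n_abs = 0.20 × 1.881×10⁻⁶ = 3.762×10⁻⁷ mol.
As a count: 3.762×10⁻⁷ × 6.022×10²³ = 2.3×10¹⁷.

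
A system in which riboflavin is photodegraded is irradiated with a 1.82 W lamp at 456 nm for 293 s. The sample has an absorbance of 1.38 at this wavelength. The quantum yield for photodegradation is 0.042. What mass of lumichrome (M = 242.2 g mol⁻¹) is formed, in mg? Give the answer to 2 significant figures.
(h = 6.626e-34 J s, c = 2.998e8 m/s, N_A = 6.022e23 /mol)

Photon energy at 456 nm: hc/λ = (6.626e-34)(2.998e8)/(456e-9) = 4.356e-19 J.
Energy delivered: (1.82 W)(293 s) = 533.3 J.
Photons incident: 533.3 / 4.356e-19 = 1.224e21, i.e. 1.224e21/6.022e23 = 0.002033 mol.
Fraction absorbed: 1 − 10^(−1.38) = 0.9583.
Photons absorbed: 0.9583 × 0.002033 = 0.001948 mol.
Product: Φ × n_abs = 0.042 × 0.001948 = 8.182e-5 mol.
Mass: 8.182e-5 × 242.2 = 0.01982 g = 20 mg.

20 mg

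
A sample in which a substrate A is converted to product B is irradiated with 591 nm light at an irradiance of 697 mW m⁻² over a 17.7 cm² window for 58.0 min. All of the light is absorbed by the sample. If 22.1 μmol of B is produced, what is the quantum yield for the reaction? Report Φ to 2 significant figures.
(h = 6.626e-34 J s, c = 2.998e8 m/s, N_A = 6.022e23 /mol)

Φ = 1.0

Product: 22.1 μmol = 2.21e-5 mol.
Photon energy at 591 nm: hc/λ = (6.626e-34)(2.998e8)/(591e-9) = 3.361e-19 J.
Energy delivered: (697 mW m⁻²)(17.7e-4 m²)(3480 s) = 4.293 J.
Photons incident: 4.293 / 3.361e-19 = 1.277e19, i.e. 1.277e19/6.022e23 = 2.121e-5 mol.
Φ = 2.21e-5 mol / 2.121e-5 mol photons = 1.0.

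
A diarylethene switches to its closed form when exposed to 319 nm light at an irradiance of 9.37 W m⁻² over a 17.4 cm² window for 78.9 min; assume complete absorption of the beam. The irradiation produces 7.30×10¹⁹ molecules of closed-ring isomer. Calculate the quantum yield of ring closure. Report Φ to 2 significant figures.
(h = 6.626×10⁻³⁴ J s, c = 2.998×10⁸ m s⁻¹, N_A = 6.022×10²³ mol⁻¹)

Product: 7.30×10¹⁹ / 6.022×10²³ = 1.212×10⁻⁴ mol.
Photon energy at 319 nm: hc/λ = (6.626×10⁻³⁴)(2.998×10⁸)/(319×10⁻⁹) = 6.227×10⁻¹⁹ J.
Energy delivered: (9.37 W m⁻²)(17.4×10⁻⁴ m²)(4734 s) = 77.18 J.
Photons incident: 77.18 / 6.227×10⁻¹⁹ = 1.239×10²⁰, i.e. 1.239×10²⁰/6.022×10²³ = 2.057×10⁻⁴ mol.
Φ = 1.212×10⁻⁴ mol / 2.057×10⁻⁴ mol photons = 0.59.

Φ = 0.59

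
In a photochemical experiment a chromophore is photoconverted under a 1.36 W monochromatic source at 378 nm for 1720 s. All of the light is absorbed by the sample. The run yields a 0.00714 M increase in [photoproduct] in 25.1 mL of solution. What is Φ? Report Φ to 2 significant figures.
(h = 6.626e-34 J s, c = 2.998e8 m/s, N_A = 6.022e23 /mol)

Product: (0.00714 M)(0.0251 L) = 1.792e-4 mol.
Photon energy at 378 nm: hc/λ = (6.626e-34)(2.998e8)/(378e-9) = 5.255e-19 J.
Energy delivered: (1.36 W)(1720 s) = 2339 J.
Photons incident: 2339 / 5.255e-19 = 4.451e21, i.e. 4.451e21/6.022e23 = 0.007391 mol.
Φ = 1.792e-4 mol / 0.007391 mol photons = 0.024.

Φ = 0.024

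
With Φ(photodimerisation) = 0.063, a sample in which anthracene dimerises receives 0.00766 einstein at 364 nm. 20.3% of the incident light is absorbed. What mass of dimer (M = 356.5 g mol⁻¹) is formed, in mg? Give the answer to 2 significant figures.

35 mg

Photons absorbed: 0.203 × 0.00766 = 0.001555 mol.
Product: Φ × n_abs = 0.063 × 0.001555 = 9.797e-5 mol.
Mass: 9.797e-5 × 356.5 = 0.03493 g = 35 mg.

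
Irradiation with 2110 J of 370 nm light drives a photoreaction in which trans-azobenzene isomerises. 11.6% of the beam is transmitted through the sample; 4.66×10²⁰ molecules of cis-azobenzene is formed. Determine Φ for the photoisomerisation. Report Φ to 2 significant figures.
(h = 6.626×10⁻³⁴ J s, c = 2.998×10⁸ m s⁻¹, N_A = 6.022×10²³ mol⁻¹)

Φ = 0.13

Product: 4.66×10²⁰ / 6.022×10²³ = 7.738×10⁻⁴ mol.
Photon energy at 370 nm: hc/λ = (6.626×10⁻³⁴)(2.998×10⁸)/(370×10⁻⁹) = 5.369×10⁻¹⁹ J.
Photons incident: 2110 / 5.369×10⁻¹⁹ = 3.930×10²¹, i.e. 3.930×10²¹/6.022×10²³ = 0.006526 mol.
Fraction absorbed: 1 − 11.6/100 = 0.8840.
Photons absorbed: 0.8840 × 0.006526 = 0.005769 mol.
Φ = 7.738×10⁻⁴ mol / 0.005769 mol photons = 0.13.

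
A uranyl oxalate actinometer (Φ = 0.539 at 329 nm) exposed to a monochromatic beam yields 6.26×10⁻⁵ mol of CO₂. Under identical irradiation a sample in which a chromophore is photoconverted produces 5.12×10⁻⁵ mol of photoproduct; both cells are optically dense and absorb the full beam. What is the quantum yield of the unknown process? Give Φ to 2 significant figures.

Φ = 0.44

Photons absorbed by the actinometer: 6.26×10⁻⁵ / 0.539 = 1.161×10⁻⁴ mol.
Φ(unknown) = 5.12×10⁻⁵ / 1.161×10⁻⁴ = 0.44.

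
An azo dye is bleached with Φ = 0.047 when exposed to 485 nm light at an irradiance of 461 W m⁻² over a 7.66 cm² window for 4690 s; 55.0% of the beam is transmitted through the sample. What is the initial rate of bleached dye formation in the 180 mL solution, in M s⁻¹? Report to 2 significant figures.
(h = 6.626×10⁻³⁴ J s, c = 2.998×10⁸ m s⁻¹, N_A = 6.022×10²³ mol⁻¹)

1.7×10⁻⁷ M s⁻¹

Photon energy at 485 nm: hc/λ = (6.626×10⁻³⁴)(2.998×10⁸)/(485×10⁻⁹) = 4.096×10⁻¹⁹ J.
Energy delivered: (461 W m⁻²)(7.66×10⁻⁴ m²)(4690 s) = 1656 J.
Photons incident: 1656 / 4.096×10⁻¹⁹ = 4.043×10²¹, i.e. 4.043×10²¹/6.022×10²³ = 0.006714 mol.
Fraction absorbed: 1 − 55.0/100 = 0.4500.
Photons absorbed: 0.4500 × 0.006714 = 0.003021 mol.
Product formed: 0.047 × 0.003021 = 1.420×10⁻⁴ mol.
Rate: 1.420×10⁻⁴ mol / (4690 s × 0.18 L) = 1.7×10⁻⁷ M s⁻¹.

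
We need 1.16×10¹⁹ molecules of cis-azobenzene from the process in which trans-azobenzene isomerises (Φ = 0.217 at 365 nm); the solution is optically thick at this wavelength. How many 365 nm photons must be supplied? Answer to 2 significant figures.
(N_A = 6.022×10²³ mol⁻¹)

Product: 1.16×10¹⁹ / 6.022×10²³ = 1.926×10⁻⁵ mol.
Photons that must be absorbed: 1.926×10⁻⁵ / 0.217 = 8.876×10⁻⁵ mol.
Photon count: 8.876×10⁻⁵ × 6.022×10²³ = 5.3×10¹⁹.

5.3×10¹⁹ photons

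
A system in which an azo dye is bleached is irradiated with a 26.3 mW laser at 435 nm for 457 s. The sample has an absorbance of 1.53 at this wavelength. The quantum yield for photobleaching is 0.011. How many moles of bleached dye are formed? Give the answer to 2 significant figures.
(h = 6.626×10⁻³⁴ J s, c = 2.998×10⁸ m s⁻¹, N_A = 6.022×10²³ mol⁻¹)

Photon energy at 435 nm: hc/λ = (6.626×10⁻³⁴)(2.998×10⁸)/(435×10⁻⁹) = 4.567×10⁻¹⁹ J.
Energy delivered: (26.3 mW)(457 s) = 12.02 J.
Photons incident: 12.02 / 4.567×10⁻¹⁹ = 2.632×10¹⁹, i.e. 2.632×10¹⁹/6.022×10²³ = 4.371×10⁻⁵ mol.
Fraction absorbed: 1 − 10^(−1.53) = 0.9705.
Photons absorbed: 0.9705 × 4.371×10⁻⁵ = 4.242×10⁻⁵ mol.
Product: Φ × n_abs = 0.011 × 4.242×10⁻⁵ = 4.666×10⁻⁷ mol.

4.7×10⁻⁷ mol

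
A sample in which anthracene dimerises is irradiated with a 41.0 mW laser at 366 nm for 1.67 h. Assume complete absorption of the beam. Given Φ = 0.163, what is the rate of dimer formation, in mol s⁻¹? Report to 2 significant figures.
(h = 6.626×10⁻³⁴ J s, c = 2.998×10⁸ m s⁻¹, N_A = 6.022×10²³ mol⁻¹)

Photon energy at 366 nm: hc/λ = (6.626×10⁻³⁴)(2.998×10⁸)/(366×10⁻⁹) = 5.428×10⁻¹⁹ J.
Energy delivered: (41.0 mW)(6012 s) = 246.5 J.
Photons incident: 246.5 / 5.428×10⁻¹⁹ = 4.541×10²⁰, i.e. 4.541×10²⁰/6.022×10²³ = 7.541×10⁻⁴ mol.
Product formed: 0.163 × 7.541×10⁻⁴ = 1.229×10⁻⁴ mol.
Rate: 1.229×10⁻⁴ / 6012 s = 2.0×10⁻⁸ mol s⁻¹.

2.0×10⁻⁸ mol s⁻¹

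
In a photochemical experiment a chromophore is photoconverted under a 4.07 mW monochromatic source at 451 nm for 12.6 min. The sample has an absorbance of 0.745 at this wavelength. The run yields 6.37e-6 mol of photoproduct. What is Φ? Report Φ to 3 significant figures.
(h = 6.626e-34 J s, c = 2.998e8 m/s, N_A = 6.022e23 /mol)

Φ = 0.670

Photon energy at 451 nm: hc/λ = (6.626e-34)(2.998e8)/(451e-9) = 4.405e-19 J.
Energy delivered: (4.07 mW)(756 s) = 3.077 J.
Photons incident: 3.077 / 4.405e-19 = 6.985e18, i.e. 6.985e18/6.022e23 = 1.160e-5 mol.
Fraction absorbed: 1 − 10^(−0.745) = 0.8201.
Photons absorbed: 0.8201 × 1.160e-5 = 9.513e-6 mol.
Φ = 6.37e-6 mol / 9.513e-6 mol photons = 0.670.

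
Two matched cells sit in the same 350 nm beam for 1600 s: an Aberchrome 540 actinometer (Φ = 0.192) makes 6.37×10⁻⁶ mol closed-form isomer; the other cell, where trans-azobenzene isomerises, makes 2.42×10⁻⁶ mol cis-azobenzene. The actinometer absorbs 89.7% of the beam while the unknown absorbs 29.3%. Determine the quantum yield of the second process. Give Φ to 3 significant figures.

Photons absorbed by the actinometer: 6.37×10⁻⁶ / 0.192 = 3.318×10⁻⁵ mol.
Incident flux: 3.318×10⁻⁵ / 0.897 = 3.699×10⁻⁵ einstein.
Absorbed by unknown: 0.293 × 3.699×10⁻⁵ = 1.084×10⁻⁵ mol.
Φ(unknown) = 2.42×10⁻⁶ / 1.084×10⁻⁵ = 0.223.

Φ = 0.223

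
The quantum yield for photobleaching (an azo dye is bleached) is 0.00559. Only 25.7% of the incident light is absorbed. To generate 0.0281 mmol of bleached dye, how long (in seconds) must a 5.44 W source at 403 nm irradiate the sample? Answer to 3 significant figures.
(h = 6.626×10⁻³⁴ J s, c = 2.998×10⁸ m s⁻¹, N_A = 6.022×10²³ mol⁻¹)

Product: 0.0281 mmol = 2.81×10⁻⁵ mol.
Photons that must be absorbed: 2.81×10⁻⁵ / 0.00559 = 0.005027 mol.
Incident photons needed: 0.005027 / 0.257 = 0.01956 mol.
Photon energy: hc/λ = 4.929×10⁻¹⁹ J; per mole, 2.968×10⁵ J mol⁻¹.
Energy required: 0.01956 × 2.968×10⁵ = 5805 J.
Time: 5805 J / 5.44 W = 1070 s.

t ≈ 1070 s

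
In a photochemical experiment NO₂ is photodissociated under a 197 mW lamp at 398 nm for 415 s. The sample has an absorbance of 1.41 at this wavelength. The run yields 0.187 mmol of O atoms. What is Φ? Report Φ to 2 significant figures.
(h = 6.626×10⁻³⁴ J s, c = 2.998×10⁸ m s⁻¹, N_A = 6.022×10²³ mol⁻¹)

Product: 0.187 mmol = 1.87×10⁻⁴ mol.
Photon energy at 398 nm: hc/λ = (6.626×10⁻³⁴)(2.998×10⁸)/(398×10⁻⁹) = 4.991×10⁻¹⁹ J.
Energy delivered: (197 mW)(415 s) = 81.76 J.
Photons incident: 81.76 / 4.991×10⁻¹⁹ = 1.638×10²⁰, i.e. 1.638×10²⁰/6.022×10²³ = 2.720×10⁻⁴ mol.
Fraction absorbed: 1 − 10^(−1.41) = 0.9611.
Photons absorbed: 0.9611 × 2.720×10⁻⁴ = 2.614×10⁻⁴ mol.
Φ = 1.87×10⁻⁴ mol / 2.614×10⁻⁴ mol photons = 0.72.

Φ = 0.72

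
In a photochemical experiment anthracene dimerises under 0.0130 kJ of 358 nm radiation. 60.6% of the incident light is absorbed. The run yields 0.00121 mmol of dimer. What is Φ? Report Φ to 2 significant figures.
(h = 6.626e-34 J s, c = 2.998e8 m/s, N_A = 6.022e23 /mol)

Product: 0.00121 mmol = 1.21e-6 mol.
Photon energy at 358 nm: hc/λ = (6.626e-34)(2.998e8)/(358e-9) = 5.549e-19 J.
Incident energy: 0.0130 kJ = 13.0 J.
Photons incident: 13.0 / 5.549e-19 = 2.343e19, i.e. 2.343e19/6.022e23 = 3.891e-5 mol.
Photons absorbed: 0.606 × 3.891e-5 = 2.358e-5 mol.
Φ = 1.21e-6 mol / 2.358e-5 mol photons = 0.051.

Φ = 0.051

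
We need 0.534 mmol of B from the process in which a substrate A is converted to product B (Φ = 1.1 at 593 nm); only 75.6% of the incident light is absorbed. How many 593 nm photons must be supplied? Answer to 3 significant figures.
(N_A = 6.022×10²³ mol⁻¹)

Product: 0.534 mmol = 5.34×10⁻⁴ mol.
Photons that must be absorbed: 5.34×10⁻⁴ / 1.1 = 4.855×10⁻⁴ mol.
Incident photons needed: 4.855×10⁻⁴ / 0.756 = 6.422×10⁻⁴ mol.
Photon count: 6.422×10⁻⁴ × 6.022×10²³ = 3.87×10²⁰.

3.87×10²⁰ photons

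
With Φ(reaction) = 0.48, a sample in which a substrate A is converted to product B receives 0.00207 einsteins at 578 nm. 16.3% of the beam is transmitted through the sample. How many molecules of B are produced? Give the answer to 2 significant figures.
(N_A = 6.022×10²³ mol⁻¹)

5.0×10²⁰ molecules

Fraction absorbed: 1 − 16.3/100 = 0.8370.
Photons absorbed: 0.8370 × 0.00207 = 0.001733 mol.
Product: Φ × n_abs = 0.48 × 0.001733 = 8.318×10⁻⁴ mol.
As a count: 8.318×10⁻⁴ × 6.022×10²³ = 5.0×10²⁰.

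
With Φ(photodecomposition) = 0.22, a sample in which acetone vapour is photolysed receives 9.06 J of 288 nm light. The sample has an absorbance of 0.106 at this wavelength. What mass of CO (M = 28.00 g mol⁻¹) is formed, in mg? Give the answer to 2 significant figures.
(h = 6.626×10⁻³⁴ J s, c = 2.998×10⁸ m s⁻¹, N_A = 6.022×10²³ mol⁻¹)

Photon energy at 288 nm: hc/λ = (6.626×10⁻³⁴)(2.998×10⁸)/(288×10⁻⁹) = 6.897×10⁻¹⁹ J.
Photons incident: 9.06 / 6.897×10⁻¹⁹ = 1.314×10¹⁹, i.e. 1.314×10¹⁹/6.022×10²³ = 2.182×10⁻⁵ mol.
Fraction absorbed: 1 − 10^(−0.106) = 0.2166.
Photons absorbed: 0.2166 × 2.182×10⁻⁵ = 4.726×10⁻⁶ mol.
Product: Φ × n_abs = 0.22 × 4.726×10⁻⁶ = 1.040×10⁻⁶ mol.
Mass: 1.040×10⁻⁶ × 28.00 = 2.912×10⁻⁵ g = 0.029 mg.

0.029 mg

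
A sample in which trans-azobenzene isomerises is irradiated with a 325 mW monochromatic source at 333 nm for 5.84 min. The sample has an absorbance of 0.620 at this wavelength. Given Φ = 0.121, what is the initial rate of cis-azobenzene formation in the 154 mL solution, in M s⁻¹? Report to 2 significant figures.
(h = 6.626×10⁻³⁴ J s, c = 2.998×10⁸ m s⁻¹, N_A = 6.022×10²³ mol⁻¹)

Photon energy at 333 nm: hc/λ = (6.626×10⁻³⁴)(2.998×10⁸)/(333×10⁻⁹) = 5.965×10⁻¹⁹ J.
Energy delivered: (325 mW)(350.4 s) = 113.9 J.
Photons incident: 113.9 / 5.965×10⁻¹⁹ = 1.909×10²⁰, i.e. 1.909×10²⁰/6.022×10²³ = 3.170×10⁻⁴ mol.
Fraction absorbed: 1 − 10^(−0.620) = 0.7601.
Photons absorbed: 0.7601 × 3.170×10⁻⁴ = 2.410×10⁻⁴ mol.
Product formed: 0.121 × 2.410×10⁻⁴ = 2.916×10⁻⁵ mol.
Rate: 2.916×10⁻⁵ mol / (350.4 s × 0.154 L) = 5.4×10⁻⁷ M s⁻¹.

5.4×10⁻⁷ M s⁻¹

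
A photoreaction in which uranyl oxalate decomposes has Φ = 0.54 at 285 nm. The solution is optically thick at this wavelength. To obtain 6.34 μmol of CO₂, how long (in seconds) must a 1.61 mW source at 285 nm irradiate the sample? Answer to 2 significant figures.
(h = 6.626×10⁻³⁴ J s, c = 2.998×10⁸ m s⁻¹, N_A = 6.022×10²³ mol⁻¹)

Product: 6.34 μmol = 6.34×10⁻⁶ mol.
Photons that must be absorbed: 6.34×10⁻⁶ / 0.54 = 1.174×10⁻⁵ mol.
Photon energy: hc/λ = 6.970×10⁻¹⁹ J; per mole, 4.197×10⁵ J mol⁻¹.
Energy required: 1.174×10⁻⁵ × 4.197×10⁵ = 4.927 J.
Time: 4.927 J / 0.00161 W = 3100 s.

t ≈ 3100 s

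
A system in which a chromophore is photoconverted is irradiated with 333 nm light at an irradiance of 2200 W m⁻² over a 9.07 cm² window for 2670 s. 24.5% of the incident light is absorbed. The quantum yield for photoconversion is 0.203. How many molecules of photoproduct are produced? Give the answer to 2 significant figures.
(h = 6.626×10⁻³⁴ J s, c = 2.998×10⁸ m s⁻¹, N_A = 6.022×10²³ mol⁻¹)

Photon energy at 333 nm: hc/λ = (6.626×10⁻³⁴)(2.998×10⁸)/(333×10⁻⁹) = 5.965×10⁻¹⁹ J.
Energy delivered: (2200 W m⁻²)(9.07×10⁻⁴ m²)(2670 s) = 5328 J.
Photons incident: 5328 / 5.965×10⁻¹⁹ = 8.932×10²¹, i.e. 8.932×10²¹/6.022×10²³ = 0.01483 mol.
Photons absorbed: 0.245 × 0.01483 = 0.003633 mol.
Product: Φ × n_abs = 0.203 × 0.003633 = 7.375×10⁻⁴ mol.
As a count: 7.375×10⁻⁴ × 6.022×10²³ = 4.4×10²⁰.

4.4×10²⁰ molecules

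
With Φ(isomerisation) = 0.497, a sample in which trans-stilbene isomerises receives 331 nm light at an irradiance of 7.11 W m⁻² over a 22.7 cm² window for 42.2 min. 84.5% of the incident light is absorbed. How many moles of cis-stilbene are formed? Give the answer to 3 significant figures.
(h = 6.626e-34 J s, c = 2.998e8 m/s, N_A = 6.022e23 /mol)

Photon energy at 331 nm: hc/λ = (6.626e-34)(2.998e8)/(331e-9) = 6.001e-19 J.
Energy delivered: (7.11 W m⁻²)(22.7e-4 m²)(2532 s) = 40.87 J.
Photons incident: 40.87 / 6.001e-19 = 6.811e19, i.e. 6.811e19/6.022e23 = 1.131e-4 mol.
Photons absorbed: 0.845 × 1.131e-4 = 9.557e-5 mol.
Product: Φ × n_abs = 0.497 × 9.557e-5 = 4.750e-5 mol.

4.75e-5 mol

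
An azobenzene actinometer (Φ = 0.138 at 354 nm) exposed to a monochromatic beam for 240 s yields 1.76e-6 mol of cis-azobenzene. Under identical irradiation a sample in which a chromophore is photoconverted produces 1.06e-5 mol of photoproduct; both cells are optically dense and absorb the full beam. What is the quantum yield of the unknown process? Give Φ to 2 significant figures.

Photons absorbed by the actinometer: 1.76e-6 / 0.138 = 1.275e-5 mol.
Φ(unknown) = 1.06e-5 / 1.275e-5 = 0.83.

Φ = 0.83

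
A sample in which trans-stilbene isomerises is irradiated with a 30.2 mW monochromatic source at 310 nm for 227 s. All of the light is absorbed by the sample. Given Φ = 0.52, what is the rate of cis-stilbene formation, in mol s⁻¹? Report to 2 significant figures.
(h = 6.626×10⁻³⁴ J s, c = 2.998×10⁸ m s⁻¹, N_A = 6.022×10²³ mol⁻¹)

Photon energy at 310 nm: hc/λ = (6.626×10⁻³⁴)(2.998×10⁸)/(310×10⁻⁹) = 6.408×10⁻¹⁹ J.
Energy delivered: (30.2 mW)(227 s) = 6.855 J.
Photons incident: 6.855 / 6.408×10⁻¹⁹ = 1.070×10¹⁹, i.e. 1.070×10¹⁹/6.022×10²³ = 1.777×10⁻⁵ mol.
Product formed: 0.52 × 1.777×10⁻⁵ = 9.240×10⁻⁶ mol.
Rate: 9.240×10⁻⁶ / 227 s = 4.1×10⁻⁸ mol s⁻¹.

4.1×10⁻⁸ mol s⁻¹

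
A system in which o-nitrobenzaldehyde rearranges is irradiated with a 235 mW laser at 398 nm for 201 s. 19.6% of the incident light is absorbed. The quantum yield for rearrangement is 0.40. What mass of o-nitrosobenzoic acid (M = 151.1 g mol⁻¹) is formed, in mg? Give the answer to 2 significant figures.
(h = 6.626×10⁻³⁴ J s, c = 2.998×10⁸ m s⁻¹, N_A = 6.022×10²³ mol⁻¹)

Photon energy at 398 nm: hc/λ = (6.626×10⁻³⁴)(2.998×10⁸)/(398×10⁻⁹) = 4.991×10⁻¹⁹ J.
Energy delivered: (235 mW)(201 s) = 47.24 J.
Photons incident: 47.24 / 4.991×10⁻¹⁹ = 9.465×10¹⁹, i.e. 9.465×10¹⁹/6.022×10²³ = 1.572×10⁻⁴ mol.
Photons absorbed: 0.196 × 1.572×10⁻⁴ = 3.081×10⁻⁵ mol.
Product: Φ × n_abs = 0.40 × 3.081×10⁻⁵ = 1.232×10⁻⁵ mol.
Mass: 1.232×10⁻⁵ × 151.1 = 0.001862 g = 1.9 mg.

1.9 mg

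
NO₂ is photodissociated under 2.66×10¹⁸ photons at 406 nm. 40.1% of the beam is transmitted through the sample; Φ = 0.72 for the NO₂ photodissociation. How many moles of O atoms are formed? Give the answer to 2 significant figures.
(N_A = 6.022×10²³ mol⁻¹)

Moles of photons: 2.66×10¹⁸ / 6.022×10²³ = 4.417×10⁻⁶ mol.
Fraction absorbed: 1 − 40.1/100 = 0.5990.
Photons absorbed: 0.5990 × 4.417×10⁻⁶ = 2.646×10⁻⁶ mol.
Product: Φ × n_abs = 0.72 × 2.646×10⁻⁶ = 1.905×10⁻⁶ mol.

1.9×10⁻⁶ mol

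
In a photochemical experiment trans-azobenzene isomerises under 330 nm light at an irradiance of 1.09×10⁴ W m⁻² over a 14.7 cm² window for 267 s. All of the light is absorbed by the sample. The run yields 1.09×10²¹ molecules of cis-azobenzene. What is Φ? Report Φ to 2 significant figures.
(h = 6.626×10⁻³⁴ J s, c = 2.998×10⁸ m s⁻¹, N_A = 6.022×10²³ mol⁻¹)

Φ = 0.15

Product: 1.09×10²¹ / 6.022×10²³ = 0.001810 mol.
Photon energy at 330 nm: hc/λ = (6.626×10⁻³⁴)(2.998×10⁸)/(330×10⁻⁹) = 6.020×10⁻¹⁹ J.
Energy delivered: (1.09×10⁴ W m⁻²)(14.7×10⁻⁴ m²)(267 s) = 4278 J.
Photons incident: 4278 / 6.020×10⁻¹⁹ = 7.106×10²¹, i.e. 7.106×10²¹/6.022×10²³ = 0.01180 mol.
Φ = 0.001810 mol / 0.01180 mol photons = 0.15.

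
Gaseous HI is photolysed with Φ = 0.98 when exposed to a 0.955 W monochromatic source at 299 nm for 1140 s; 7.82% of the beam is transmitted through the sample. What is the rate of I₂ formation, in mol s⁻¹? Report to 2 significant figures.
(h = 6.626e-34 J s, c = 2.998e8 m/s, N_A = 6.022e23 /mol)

Photon energy at 299 nm: hc/λ = (6.626e-34)(2.998e8)/(299e-9) = 6.644e-19 J.
Energy delivered: (0.955 W)(1140 s) = 1089 J.
Photons incident: 1089 / 6.644e-19 = 1.639e21, i.e. 1.639e21/6.022e23 = 0.002722 mol.
Fraction absorbed: 1 − 7.82/100 = 0.9218.
Photons absorbed: 0.9218 × 0.002722 = 0.002509 mol.
Product formed: 0.98 × 0.002509 = 0.002459 mol.
Rate: 0.002459 / 1140 s = 2.2e-6 mol s⁻¹.

2.2e-6 mol s⁻¹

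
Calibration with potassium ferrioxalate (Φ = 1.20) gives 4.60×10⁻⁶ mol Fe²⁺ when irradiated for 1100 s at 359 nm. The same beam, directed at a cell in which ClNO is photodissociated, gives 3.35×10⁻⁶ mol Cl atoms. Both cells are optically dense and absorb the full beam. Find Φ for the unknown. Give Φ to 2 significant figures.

Photons absorbed by the actinometer: 4.60×10⁻⁶ / 1.20 = 3.833×10⁻⁶ mol.
Φ(unknown) = 3.35×10⁻⁶ / 3.833×10⁻⁶ = 0.87.

Φ = 0.87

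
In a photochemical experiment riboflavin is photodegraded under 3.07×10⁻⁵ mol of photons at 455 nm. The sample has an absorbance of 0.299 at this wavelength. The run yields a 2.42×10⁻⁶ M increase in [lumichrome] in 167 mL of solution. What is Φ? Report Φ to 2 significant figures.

Φ = 0.026

Product: (2.42×10⁻⁶ M)(0.167 L) = 4.041×10⁻⁷ mol.
Fraction absorbed: 1 − 10^(−0.299) = 0.4977.
Photons absorbed: 0.4977 × 3.07×10⁻⁵ = 1.528×10⁻⁵ mol.
Φ = 4.041×10⁻⁷ mol / 1.528×10⁻⁵ mol photons = 0.026.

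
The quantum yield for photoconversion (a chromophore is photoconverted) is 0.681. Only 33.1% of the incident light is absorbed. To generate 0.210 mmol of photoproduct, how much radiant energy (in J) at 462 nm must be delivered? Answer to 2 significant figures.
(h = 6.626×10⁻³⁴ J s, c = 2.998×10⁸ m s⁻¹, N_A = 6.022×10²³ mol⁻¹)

240 J

Product: 0.210 mmol = 2.10×10⁻⁴ mol.
Photons that must be absorbed: 2.10×10⁻⁴ / 0.681 = 3.084×10⁻⁴ mol.
Incident photons needed: 3.084×10⁻⁴ / 0.331 = 9.317×10⁻⁴ mol.
Photon energy: hc/λ = 4.300×10⁻¹⁹ J; per mole, 2.589×10⁵ J mol⁻¹.
Energy required: 9.317×10⁻⁴ × 2.589×10⁵ = 240 J.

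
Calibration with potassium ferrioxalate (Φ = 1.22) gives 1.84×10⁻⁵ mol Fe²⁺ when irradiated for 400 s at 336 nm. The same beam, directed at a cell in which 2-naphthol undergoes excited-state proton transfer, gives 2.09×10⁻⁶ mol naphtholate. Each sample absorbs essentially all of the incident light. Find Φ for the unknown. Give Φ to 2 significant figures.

Photons absorbed by the actinometer: 1.84×10⁻⁵ / 1.22 = 1.508×10⁻⁵ mol.
Φ(unknown) = 2.09×10⁻⁶ / 1.508×10⁻⁵ = 0.14.

Φ = 0.14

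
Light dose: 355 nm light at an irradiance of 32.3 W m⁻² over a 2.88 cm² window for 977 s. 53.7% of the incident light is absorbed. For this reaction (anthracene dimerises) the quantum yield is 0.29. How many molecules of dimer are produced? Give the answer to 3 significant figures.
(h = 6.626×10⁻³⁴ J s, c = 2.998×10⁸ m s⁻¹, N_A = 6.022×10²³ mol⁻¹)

Photon energy at 355 nm: hc/λ = (6.626×10⁻³⁴)(2.998×10⁸)/(355×10⁻⁹) = 5.596×10⁻¹⁹ J.
Energy delivered: (32.3 W m⁻²)(2.88×10⁻⁴ m²)(977 s) = 9.088 J.
Photons incident: 9.088 / 5.596×10⁻¹⁹ = 1.624×10¹⁹, i.e. 1.624×10¹⁹/6.022×10²³ = 2.697×10⁻⁵ mol.
Photons absorbed: 0.537 × 2.697×10⁻⁵ = 1.448×10⁻⁵ mol.
Product: Φ × n_abs = 0.29 × 1.448×10⁻⁵ = 4.199×10⁻⁶ mol.
As a count: 4.199×10⁻⁶ × 6.022×10²³ = 2.53×10¹⁸.

2.53×10¹⁸ molecules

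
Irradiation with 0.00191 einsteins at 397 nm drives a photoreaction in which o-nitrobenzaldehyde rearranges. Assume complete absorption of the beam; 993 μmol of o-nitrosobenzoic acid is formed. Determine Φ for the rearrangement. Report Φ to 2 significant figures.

Φ = 0.52

Product: 993 μmol = 9.93×10⁻⁴ mol.
Φ = 9.93×10⁻⁴ mol / 0.00191 mol photons = 0.52.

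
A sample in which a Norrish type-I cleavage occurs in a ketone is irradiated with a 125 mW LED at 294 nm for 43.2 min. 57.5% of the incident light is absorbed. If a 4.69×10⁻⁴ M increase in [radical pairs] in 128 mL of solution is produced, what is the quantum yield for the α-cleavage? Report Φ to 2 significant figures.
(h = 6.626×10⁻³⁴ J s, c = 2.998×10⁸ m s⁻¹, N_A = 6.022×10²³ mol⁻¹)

Φ = 0.13

Product: (4.69×10⁻⁴ M)(0.128 L) = 6.003×10⁻⁵ mol.
Photon energy at 294 nm: hc/λ = (6.626×10⁻³⁴)(2.998×10⁸)/(294×10⁻⁹) = 6.757×10⁻¹⁹ J.
Energy delivered: (125 mW)(2592 s) = 324.0 J.
Photons incident: 324.0 / 6.757×10⁻¹⁹ = 4.795×10²⁰, i.e. 4.795×10²⁰/6.022×10²³ = 7.962×10⁻⁴ mol.
Photons absorbed: 0.575 × 7.962×10⁻⁴ = 4.578×10⁻⁴ mol.
Φ = 6.003×10⁻⁵ mol / 4.578×10⁻⁴ mol photons = 0.13.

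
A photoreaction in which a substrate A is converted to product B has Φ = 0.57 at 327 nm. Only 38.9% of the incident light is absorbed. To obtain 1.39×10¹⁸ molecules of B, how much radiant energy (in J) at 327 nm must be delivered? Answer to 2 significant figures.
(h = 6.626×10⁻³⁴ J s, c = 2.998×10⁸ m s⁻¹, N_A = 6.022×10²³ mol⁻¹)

Product: 1.39×10¹⁸ / 6.022×10²³ = 2.308×10⁻⁶ mol.
Photons that must be absorbed: 2.308×10⁻⁶ / 0.57 = 4.049×10⁻⁶ mol.
Incident photons needed: 4.049×10⁻⁶ / 0.389 = 1.041×10⁻⁵ mol.
Photon energy: hc/λ = 6.075×10⁻¹⁹ J; per mole, 3.658×10⁵ J mol⁻¹.
Energy required: 1.041×10⁻⁵ × 3.658×10⁵ = 3.8 J.

3.8 J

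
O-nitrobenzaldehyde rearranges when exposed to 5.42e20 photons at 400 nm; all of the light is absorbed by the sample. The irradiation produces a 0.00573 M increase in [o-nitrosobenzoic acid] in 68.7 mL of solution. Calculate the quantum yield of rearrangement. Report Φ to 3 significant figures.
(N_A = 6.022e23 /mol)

Product: (0.00573 M)(0.0687 L) = 3.937e-4 mol.
Moles of photons: 5.42e20 / 6.022e23 = 9.000e-4 mol.
Φ = 3.937e-4 mol / 9.000e-4 mol photons = 0.437.

Φ = 0.437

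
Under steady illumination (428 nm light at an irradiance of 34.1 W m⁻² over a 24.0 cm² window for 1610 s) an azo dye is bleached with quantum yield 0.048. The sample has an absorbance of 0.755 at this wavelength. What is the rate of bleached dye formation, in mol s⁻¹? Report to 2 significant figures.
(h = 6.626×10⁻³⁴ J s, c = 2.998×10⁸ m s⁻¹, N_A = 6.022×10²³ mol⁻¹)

Photon energy at 428 nm: hc/λ = (6.626×10⁻³⁴)(2.998×10⁸)/(428×10⁻⁹) = 4.641×10⁻¹⁹ J.
Energy delivered: (34.1 W m⁻²)(24.0×10⁻⁴ m²)(1610 s) = 131.8 J.
Photons incident: 131.8 / 4.641×10⁻¹⁹ = 2.840×10²⁰, i.e. 2.840×10²⁰/6.022×10²³ = 4.716×10⁻⁴ mol.
Fraction absorbed: 1 − 10^(−0.755) = 0.8242.
Photons absorbed: 0.8242 × 4.716×10⁻⁴ = 3.887×10⁻⁴ mol.
Product formed: 0.048 × 3.887×10⁻⁴ = 1.866×10⁻⁵ mol.
Rate: 1.866×10⁻⁵ / 1610 s = 1.2×10⁻⁸ mol s⁻¹.

1.2×10⁻⁸ mol s⁻¹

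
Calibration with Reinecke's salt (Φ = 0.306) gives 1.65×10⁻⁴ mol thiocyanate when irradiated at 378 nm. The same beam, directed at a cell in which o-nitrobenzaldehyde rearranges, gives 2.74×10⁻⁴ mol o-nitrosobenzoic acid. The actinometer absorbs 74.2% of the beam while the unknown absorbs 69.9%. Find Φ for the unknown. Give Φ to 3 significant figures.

Φ = 0.539

Photons absorbed by the actinometer: 1.65×10⁻⁴ / 0.306 = 5.392×10⁻⁴ mol.
Incident flux: 5.392×10⁻⁴ / 0.742 = 7.267×10⁻⁴ einstein.
Absorbed by unknown: 0.699 × 7.267×10⁻⁴ = 5.080×10⁻⁴ mol.
Φ(unknown) = 2.74×10⁻⁴ / 5.080×10⁻⁴ = 0.539.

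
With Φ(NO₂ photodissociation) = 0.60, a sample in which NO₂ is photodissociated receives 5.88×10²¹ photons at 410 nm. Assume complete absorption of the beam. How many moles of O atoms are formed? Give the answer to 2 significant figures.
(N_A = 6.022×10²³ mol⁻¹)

0.0059 mol

Moles of photons: 5.88×10²¹ / 6.022×10²³ = 0.009764 mol.
Product: Φ × n_abs = 0.60 × 0.009764 = 0.005858 mol.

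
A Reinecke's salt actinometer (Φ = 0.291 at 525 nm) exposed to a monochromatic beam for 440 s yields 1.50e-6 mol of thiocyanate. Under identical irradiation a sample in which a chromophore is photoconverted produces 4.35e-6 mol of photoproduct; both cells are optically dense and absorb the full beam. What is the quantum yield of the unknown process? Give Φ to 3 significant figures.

Φ = 0.844

Photons absorbed by the actinometer: 1.50e-6 / 0.291 = 5.155e-6 mol.
Φ(unknown) = 4.35e-6 / 5.155e-6 = 0.844.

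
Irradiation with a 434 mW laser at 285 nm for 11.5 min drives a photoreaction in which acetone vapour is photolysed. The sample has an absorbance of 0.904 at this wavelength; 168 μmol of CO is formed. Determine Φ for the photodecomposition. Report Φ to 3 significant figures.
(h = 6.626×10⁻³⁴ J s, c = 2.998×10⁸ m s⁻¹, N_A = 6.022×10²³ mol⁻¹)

Φ = 0.269

Product: 168 μmol = 1.68×10⁻⁴ mol.
Photon energy at 285 nm: hc/λ = (6.626×10⁻³⁴)(2.998×10⁸)/(285×10⁻⁹) = 6.970×10⁻¹⁹ J.
Energy delivered: (434 mW)(690 s) = 299.5 J.
Photons incident: 299.5 / 6.970×10⁻¹⁹ = 4.297×10²⁰, i.e. 4.297×10²⁰/6.022×10²³ = 7.136×10⁻⁴ mol.
Fraction absorbed: 1 − 10^(−0.904) = 0.8753.
Photons absorbed: 0.8753 × 7.136×10⁻⁴ = 6.246×10⁻⁴ mol.
Φ = 1.68×10⁻⁴ mol / 6.246×10⁻⁴ mol photons = 0.269.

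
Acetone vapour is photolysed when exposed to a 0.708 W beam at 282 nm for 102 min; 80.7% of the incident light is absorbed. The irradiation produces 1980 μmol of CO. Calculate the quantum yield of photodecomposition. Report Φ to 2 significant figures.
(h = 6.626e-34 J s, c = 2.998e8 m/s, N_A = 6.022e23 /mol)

Product: 1980 μmol = 0.00198 mol.
Photon energy at 282 nm: hc/λ = (6.626e-34)(2.998e8)/(282e-9) = 7.044e-19 J.
Energy delivered: (0.708 W)(6120 s) = 4333 J.
Photons incident: 4333 / 7.044e-19 = 6.151e21, i.e. 6.151e21/6.022e23 = 0.01021 mol.
Photons absorbed: 0.807 × 0.01021 = 0.008239 mol.
Φ = 0.00198 mol / 0.008239 mol photons = 0.24.

Φ = 0.24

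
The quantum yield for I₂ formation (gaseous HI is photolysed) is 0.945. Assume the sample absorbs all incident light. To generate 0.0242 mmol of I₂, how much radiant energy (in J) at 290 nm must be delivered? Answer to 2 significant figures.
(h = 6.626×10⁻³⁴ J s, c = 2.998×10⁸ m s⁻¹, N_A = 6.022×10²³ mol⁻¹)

11 J

Product: 0.0242 mmol = 2.42×10⁻⁵ mol.
Photons that must be absorbed: 2.42×10⁻⁵ / 0.945 = 2.561×10⁻⁵ mol.
Photon energy: hc/λ = 6.850×10⁻¹⁹ J; per mole, 4.125×10⁵ J mol⁻¹.
Energy required: 2.561×10⁻⁵ × 4.125×10⁵ = 11 J.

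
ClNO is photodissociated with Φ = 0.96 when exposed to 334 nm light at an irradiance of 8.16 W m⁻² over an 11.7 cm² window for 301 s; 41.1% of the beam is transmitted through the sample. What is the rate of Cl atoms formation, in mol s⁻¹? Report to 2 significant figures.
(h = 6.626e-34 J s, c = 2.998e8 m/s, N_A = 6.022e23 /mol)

1.5e-8 mol s⁻¹

Photon energy at 334 nm: hc/λ = (6.626e-34)(2.998e8)/(334e-9) = 5.948e-19 J.
Energy delivered: (8.16 W m⁻²)(11.7e-4 m²)(301 s) = 2.874 J.
Photons incident: 2.874 / 5.948e-19 = 4.832e18, i.e. 4.832e18/6.022e23 = 8.024e-6 mol.
Fraction absorbed: 1 − 41.1/100 = 0.5890.
Photons absorbed: 0.5890 × 8.024e-6 = 4.726e-6 mol.
Product formed: 0.96 × 4.726e-6 = 4.537e-6 mol.
Rate: 4.537e-6 / 301 s = 1.5e-8 mol s⁻¹.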